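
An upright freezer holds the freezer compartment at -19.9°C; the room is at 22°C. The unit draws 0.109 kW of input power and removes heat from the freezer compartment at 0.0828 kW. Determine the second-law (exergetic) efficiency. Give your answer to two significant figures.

0.13

COP_actual = Q̇_C/Ẇ = 0.08280/0.1090 = 0.7596.
In absolute terms T_C = 253.25 K and T_H = 295.15 K, so ΔT = 41.90 K.
COP_Carnot = T_C/ΔT = 253.25/41.90 = 6.044.
η_II = COP_actual/COP_Carnot = 0.7596/6.044 = 0.1257.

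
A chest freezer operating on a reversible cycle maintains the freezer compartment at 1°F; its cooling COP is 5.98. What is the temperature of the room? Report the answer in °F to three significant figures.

78.0 °F

COP_R = T_C/(T_H − T_C) gives T_H − T_C = T_C/COP.
With T_C = 255.93 K, T_H = 255.93 × (1 + 1/5.98) = 298.73 K.
Converting, 298.73 K = 78.04°F.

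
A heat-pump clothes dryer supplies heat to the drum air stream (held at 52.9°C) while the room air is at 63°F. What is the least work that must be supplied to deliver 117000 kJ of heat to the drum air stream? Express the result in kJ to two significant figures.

13000 kJ

In absolute terms T_C = 290.37 K and T_H = 326.05 K, so ΔT = 35.68 K.
The reversible limit is COP_HP = T_H/ΔT = 9.139, so W_min = Q_H/COP = Q_H·ΔT/T_H.
W_min = 117000 × 35.68/326.05 = 12800 kJ.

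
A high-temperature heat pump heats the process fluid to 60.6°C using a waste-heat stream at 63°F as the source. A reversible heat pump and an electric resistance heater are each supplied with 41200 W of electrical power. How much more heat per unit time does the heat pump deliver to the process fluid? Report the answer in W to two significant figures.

280000 W

In absolute terms T_C = 290.37 K and T_H = 333.75 K, so ΔT = 43.38 K.
COP_Carnot = T_H/ΔT = 333.75/43.38 = 7.694.
The heat pump delivers Q̇_H = COP × Ẇ = 317000 W; the resistance heater delivers Ẇ = 41200 W.
Extra = (COP − 1)·Ẇ = 275800 W.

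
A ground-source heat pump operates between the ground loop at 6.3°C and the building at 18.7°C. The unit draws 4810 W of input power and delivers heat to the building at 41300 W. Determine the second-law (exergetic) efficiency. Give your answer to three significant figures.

COP_actual = Q̇_H/Ẇ = 41300/4810 = 8.586.
In absolute terms T_C = 279.45 K and T_H = 291.85 K, so ΔT = 12.40 K.
COP_Carnot = T_H/ΔT = 291.85/12.40 = 23.54.
η_II = COP_actual/COP_Carnot = 8.586/23.54 = 0.3648.

0.365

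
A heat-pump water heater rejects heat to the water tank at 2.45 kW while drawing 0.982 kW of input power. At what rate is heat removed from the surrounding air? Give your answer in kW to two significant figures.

1.5 kW

For a cyclic device the first law requires Q̇_H = Q̇_C + Ẇ.
Q̇_C = Q̇_H − Ẇ = 1.468 kW.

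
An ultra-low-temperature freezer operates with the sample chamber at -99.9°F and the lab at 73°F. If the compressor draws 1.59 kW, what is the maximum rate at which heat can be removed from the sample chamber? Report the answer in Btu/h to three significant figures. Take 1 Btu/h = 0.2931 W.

11300 Btu/h

In absolute terms T_C = 199.87 K and T_H = 295.93 K, so ΔT = 96.06 K.
COP_Carnot = T_C/ΔT = 199.87/96.06 = 2.081.
Q̇_max = COP_Carnot × Ẇ = 2.081 × 1.590 kW = 3.308 kW = 11290 Btu/h.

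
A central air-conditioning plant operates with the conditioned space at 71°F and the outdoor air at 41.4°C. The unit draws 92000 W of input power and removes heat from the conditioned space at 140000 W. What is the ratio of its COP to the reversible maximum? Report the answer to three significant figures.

COP_actual = Q̇_C/Ẇ = 140000/92000 = 1.522.
In absolute terms T_C = 294.82 K and T_H = 314.55 K, so ΔT = 19.73 K.
COP_Carnot = T_C/ΔT = 294.82/19.73 = 14.94.
η_II = COP_actual/COP_Carnot = 1.522/14.94 = 0.1019.

0.102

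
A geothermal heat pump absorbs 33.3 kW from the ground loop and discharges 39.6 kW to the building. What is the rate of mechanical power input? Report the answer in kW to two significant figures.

6.3 kW

For a cyclic device the first law requires Q̇_H = Q̇_C + Ẇ.
Ẇ = Q̇_H − Q̇_C = 6.300 kW.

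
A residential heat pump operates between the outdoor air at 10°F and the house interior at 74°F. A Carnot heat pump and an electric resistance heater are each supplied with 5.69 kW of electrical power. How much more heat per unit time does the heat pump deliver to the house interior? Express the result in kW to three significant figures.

In absolute terms T_C = 260.93 K and T_H = 296.48 K, so ΔT = 35.56 K.
COP_Carnot = T_H/ΔT = 296.48/35.56 = 8.339.
The heat pump delivers Q̇_H = COP × Ẇ = 47.45 kW; the resistance heater delivers Ẇ = 5.690 kW.
Extra = (COP − 1)·Ẇ = 41.76 kW.

41.8 kW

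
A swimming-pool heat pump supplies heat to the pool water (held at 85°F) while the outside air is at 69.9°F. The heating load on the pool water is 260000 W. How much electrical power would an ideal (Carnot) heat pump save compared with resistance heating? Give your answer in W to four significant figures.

252800 W

In absolute terms T_C = 294.21 K and T_H = 302.59 K, so ΔT = 8.389 K.
COP_Carnot = T_H/ΔT = 302.59/8.389 = 36.07.
Resistance heating needs Ẇ_res = Q̇_H = 260000 W; the reversible heat pump needs only Ẇ_hp = Q̇_H/COP = 7208 W.
Saving = 260000 − 7208 = 252800 W.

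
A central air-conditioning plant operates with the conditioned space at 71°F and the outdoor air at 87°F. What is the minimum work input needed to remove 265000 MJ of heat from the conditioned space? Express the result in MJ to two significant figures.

8000 MJ

In absolute terms T_C = 294.82 K and T_H = 303.71 K, so ΔT = 8.889 K.
The reversible limit is COP_R = T_C/ΔT = 33.17, so W_min = Q_C/COP = Q_C·ΔT/T_C.
W_min = 265000 × 8.889/294.82 = 7990 MJ.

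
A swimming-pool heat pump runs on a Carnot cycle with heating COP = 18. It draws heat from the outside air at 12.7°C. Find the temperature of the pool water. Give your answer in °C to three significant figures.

COP_HP = T_H/(T_H − T_C) rearranges to T_H = COP·T_C/(COP − 1).
With T_C = 285.85 K, T_H = 18 × 285.85/17.00 = 302.66 K.
Converting, 302.66 K = 29.51°C.

29.5 °C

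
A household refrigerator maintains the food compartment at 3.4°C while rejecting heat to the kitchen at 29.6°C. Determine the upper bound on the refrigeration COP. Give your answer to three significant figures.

In absolute terms T_C = 276.55 K and T_H = 302.75 K, so ΔT = 26.20 K.
For a reversible cycle, COP_Carnot = T_C/ΔT = 276.55/26.20 = 10.56.

10.6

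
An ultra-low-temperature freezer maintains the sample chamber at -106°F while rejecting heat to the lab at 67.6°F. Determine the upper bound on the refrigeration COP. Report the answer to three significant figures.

2.04

In absolute terms T_C = 196.48 K and T_H = 292.93 K, so ΔT = 96.44 K.
For a reversible cycle, COP_Carnot = T_C/ΔT = 196.48/96.44 = 2.037.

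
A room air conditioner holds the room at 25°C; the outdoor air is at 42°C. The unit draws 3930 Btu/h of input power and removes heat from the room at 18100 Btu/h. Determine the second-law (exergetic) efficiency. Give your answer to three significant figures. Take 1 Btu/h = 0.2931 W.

COP_actual = Q̇_C/Ẇ = 18100/3930 = 4.606.
In absolute terms T_C = 298.15 K and T_H = 315.15 K, so ΔT = 17.00 K.
COP_Carnot = T_C/ΔT = 298.15/17.00 = 17.54.
η_II = COP_actual/COP_Carnot = 4.606/17.54 = 0.2626.

0.263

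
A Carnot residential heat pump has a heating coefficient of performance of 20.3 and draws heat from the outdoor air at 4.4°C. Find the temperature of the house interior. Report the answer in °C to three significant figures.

18.8 °C

COP_HP = T_H/(T_H − T_C) rearranges to T_H = COP·T_C/(COP − 1).
With T_C = 277.55 K, T_H = 20.3 × 277.55/19.30 = 291.93 K.
Converting, 291.93 K = 18.78°C.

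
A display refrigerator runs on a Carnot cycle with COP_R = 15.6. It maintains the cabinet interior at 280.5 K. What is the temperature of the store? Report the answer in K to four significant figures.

298.5 K

COP_R = T_C/(T_H − T_C) gives T_H − T_C = T_C/COP.
With T_C = 280.50 K, T_H = 280.50 × (1 + 1/15.6) = 298.48 K.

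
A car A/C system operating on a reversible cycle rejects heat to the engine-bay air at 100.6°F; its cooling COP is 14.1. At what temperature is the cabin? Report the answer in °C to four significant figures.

For a Carnot refrigerator COP_R = T_C/(T_H − T_C), so T_C = COP·T_H/(1 + COP).
With T_H = 311.26 K, T_C = 14.1 × 311.26/15.10 = 290.65 K.
Converting, 290.65 K = 17.50°C.

17.50 °C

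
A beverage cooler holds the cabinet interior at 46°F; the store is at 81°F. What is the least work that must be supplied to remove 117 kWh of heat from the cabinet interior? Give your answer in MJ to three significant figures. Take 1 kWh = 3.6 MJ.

29.2 MJ

In absolute terms T_C = 280.93 K and T_H = 300.37 K, so ΔT = 19.44 K.
The reversible limit is COP_R = T_C/ΔT = 14.45, so W_min = Q_C/COP = Q_C·ΔT/T_C.
W_min = 117.0 × 19.44/280.93 = 8.098 kWh = 29.15 MJ.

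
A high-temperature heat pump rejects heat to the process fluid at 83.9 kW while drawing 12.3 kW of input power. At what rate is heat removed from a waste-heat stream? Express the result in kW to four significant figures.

For a cyclic device the first law requires Q̇_H = Q̇_C + Ẇ.
Q̇_C = Q̇_H − Ẇ = 71.60 kW.

71.60 kW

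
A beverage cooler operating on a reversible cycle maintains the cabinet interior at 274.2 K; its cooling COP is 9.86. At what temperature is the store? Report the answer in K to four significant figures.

COP_R = T_C/(T_H − T_C) gives T_H − T_C = T_C/COP.
With T_C = 274.20 K, T_H = 274.20 × (1 + 1/9.86) = 302.01 K.

302.0 K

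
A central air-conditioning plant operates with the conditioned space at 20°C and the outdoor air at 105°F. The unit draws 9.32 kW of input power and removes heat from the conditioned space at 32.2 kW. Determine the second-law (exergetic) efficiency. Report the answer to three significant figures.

COP_actual = Q̇_C/Ẇ = 32.20/9.320 = 3.455.
In absolute terms T_C = 293.15 K and T_H = 313.71 K, so ΔT = 20.56 K.
COP_Carnot = T_C/ΔT = 293.15/20.56 = 14.26.
η_II = COP_actual/COP_Carnot = 3.455/14.26 = 0.2423.

0.242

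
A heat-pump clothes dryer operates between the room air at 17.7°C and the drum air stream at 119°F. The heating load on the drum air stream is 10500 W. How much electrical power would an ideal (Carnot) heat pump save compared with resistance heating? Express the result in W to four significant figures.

In absolute terms T_C = 290.85 K and T_H = 321.48 K, so ΔT = 30.63 K.
COP_Carnot = T_H/ΔT = 321.48/30.63 = 10.49.
Resistance heating needs Ẇ_res = Q̇_H = 10500 W; the reversible heat pump needs only Ẇ_hp = Q̇_H/COP = 1001 W.
Saving = 10500 − 1001 = 9499 W.

9499 W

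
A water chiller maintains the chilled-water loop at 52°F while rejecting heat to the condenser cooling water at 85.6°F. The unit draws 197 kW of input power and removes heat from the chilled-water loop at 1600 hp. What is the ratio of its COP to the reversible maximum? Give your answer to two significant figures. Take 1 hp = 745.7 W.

Converting, Q̇_C = 1600 hp = 1193 kW, so COP_actual = Q̇_C/Ẇ = 1193/197.0 = 6.056.
In absolute terms T_C = 284.26 K and T_H = 302.93 K, so ΔT = 18.67 K.
COP_Carnot = T_C/ΔT = 284.26/18.67 = 15.23.
η_II = COP_actual/COP_Carnot = 6.056/15.23 = 0.3977.

0.40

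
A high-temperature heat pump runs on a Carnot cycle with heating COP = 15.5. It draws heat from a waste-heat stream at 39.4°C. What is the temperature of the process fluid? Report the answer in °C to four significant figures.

COP_HP = T_H/(T_H − T_C) rearranges to T_H = COP·T_C/(COP − 1).
With T_C = 312.55 K, T_H = 15.5 × 312.55/14.50 = 334.11 K.
Converting, 334.11 K = 60.96°C.

60.96 °C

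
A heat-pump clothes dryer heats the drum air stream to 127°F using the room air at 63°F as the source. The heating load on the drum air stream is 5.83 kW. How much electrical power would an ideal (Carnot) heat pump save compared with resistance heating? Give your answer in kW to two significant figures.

In absolute terms T_C = 290.37 K and T_H = 325.93 K, so ΔT = 35.56 K.
COP_Carnot = T_H/ΔT = 325.93/35.56 = 9.167.
Resistance heating needs Ẇ_res = Q̇_H = 5.830 kW; the reversible heat pump needs only Ẇ_hp = Q̇_H/COP = 0.6360 kW.
Saving = 5.830 − 0.6360 = 5.194 kW.

5.2 kW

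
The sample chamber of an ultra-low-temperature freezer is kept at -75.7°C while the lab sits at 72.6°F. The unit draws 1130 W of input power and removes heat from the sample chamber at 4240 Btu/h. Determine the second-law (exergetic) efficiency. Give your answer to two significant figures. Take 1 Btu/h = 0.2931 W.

Converting, Q̇_C = 4240 Btu/h = 1243 W, so COP_actual = Q̇_C/Ẇ = 1243/1130 = 1.100.
In absolute terms T_C = 197.45 K and T_H = 295.71 K, so ΔT = 98.26 K.
COP_Carnot = T_C/ΔT = 197.45/98.26 = 2.010.
η_II = COP_actual/COP_Carnot = 1.100/2.010 = 0.5473.

0.55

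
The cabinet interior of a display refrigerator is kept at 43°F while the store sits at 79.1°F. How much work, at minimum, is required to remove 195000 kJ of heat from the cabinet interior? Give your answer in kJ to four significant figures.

In absolute terms T_C = 279.26 K and T_H = 299.32 K, so ΔT = 20.06 K.
The reversible limit is COP_R = T_C/ΔT = 13.92, so W_min = Q_C/COP = Q_C·ΔT/T_C.
W_min = 195000 × 20.06/279.26 = 14000 kJ.

14000 kJ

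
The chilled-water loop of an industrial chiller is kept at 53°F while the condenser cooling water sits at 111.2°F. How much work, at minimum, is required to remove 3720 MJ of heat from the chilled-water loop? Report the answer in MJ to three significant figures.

422 MJ

In absolute terms T_C = 284.82 K and T_H = 317.15 K, so ΔT = 32.33 K.
The reversible limit is COP_R = T_C/ΔT = 8.809, so W_min = Q_C/COP = Q_C·ΔT/T_C.
W_min = 3720 × 32.33/284.82 = 422.3 MJ.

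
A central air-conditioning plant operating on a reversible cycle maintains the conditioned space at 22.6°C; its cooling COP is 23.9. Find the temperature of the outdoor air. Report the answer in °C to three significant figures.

35.0 °C

COP_R = T_C/(T_H − T_C) gives T_H − T_C = T_C/COP.
With T_C = 295.75 K, T_H = 295.75 × (1 + 1/23.9) = 308.12 K.
Converting, 308.12 K = 34.97°C.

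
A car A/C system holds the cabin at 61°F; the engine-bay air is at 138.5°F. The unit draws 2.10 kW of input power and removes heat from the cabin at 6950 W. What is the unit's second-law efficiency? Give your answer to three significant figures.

0.493

Converting, Q̇_C = 6950 W = 6.950 kW, so COP_actual = Q̇_C/Ẇ = 6.950/2.100 = 3.310.
In absolute terms T_C = 289.26 K and T_H = 332.32 K, so ΔT = 43.06 K.
COP_Carnot = T_C/ΔT = 289.26/43.06 = 6.718.
η_II = COP_actual/COP_Carnot = 3.310/6.718 = 0.4926.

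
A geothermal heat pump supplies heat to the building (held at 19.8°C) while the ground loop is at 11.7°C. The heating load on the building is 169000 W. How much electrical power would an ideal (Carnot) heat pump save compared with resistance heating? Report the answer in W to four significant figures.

164300 W

In absolute terms T_C = 284.85 K and T_H = 292.95 K, so ΔT = 8.100 K.
COP_Carnot = T_H/ΔT = 292.95/8.100 = 36.17.
Resistance heating needs Ẇ_res = Q̇_H = 169000 W; the reversible heat pump needs only Ẇ_hp = Q̇_H/COP = 4673 W.
Saving = 169000 − 4673 = 164300 W.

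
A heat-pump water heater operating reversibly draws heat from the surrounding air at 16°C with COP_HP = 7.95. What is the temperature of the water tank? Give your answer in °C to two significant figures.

COP_HP = T_H/(T_H − T_C) rearranges to T_H = COP·T_C/(COP − 1).
With T_C = 289.15 K, T_H = 7.95 × 289.15/6.950 = 330.75 K.
Converting, 330.75 K = 57.60°C.

58 °C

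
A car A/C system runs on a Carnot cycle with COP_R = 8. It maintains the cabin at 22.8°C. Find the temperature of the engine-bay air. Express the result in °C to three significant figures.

59.8 °C

COP_R = T_C/(T_H − T_C) gives T_H − T_C = T_C/COP.
With T_C = 295.95 K, T_H = 295.95 × (1 + 1/8) = 332.94 K.
Converting, 332.94 K = 59.79°C.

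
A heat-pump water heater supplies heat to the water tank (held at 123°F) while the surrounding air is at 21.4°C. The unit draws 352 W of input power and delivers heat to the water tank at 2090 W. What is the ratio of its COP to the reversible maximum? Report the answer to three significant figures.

COP_actual = Q̇_H/Ẇ = 2090/352.0 = 5.938.
In absolute terms T_C = 294.55 K and T_H = 323.71 K, so ΔT = 29.16 K.
COP_Carnot = T_H/ΔT = 323.71/29.16 = 11.10.
η_II = COP_actual/COP_Carnot = 5.938/11.10 = 0.5348.

0.535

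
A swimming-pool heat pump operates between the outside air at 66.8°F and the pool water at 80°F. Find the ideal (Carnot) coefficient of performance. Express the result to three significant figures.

In absolute terms T_C = 292.48 K and T_H = 299.82 K, so ΔT = 7.333 K.
For a reversible cycle, COP_Carnot = T_H/ΔT = 299.82/7.333 = 40.88.

40.9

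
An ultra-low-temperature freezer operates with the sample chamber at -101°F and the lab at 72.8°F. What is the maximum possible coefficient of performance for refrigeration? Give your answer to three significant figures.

In absolute terms T_C = 199.26 K and T_H = 295.82 K, so ΔT = 96.56 K.
For a reversible cycle, COP_Carnot = T_C/ΔT = 199.26/96.56 = 2.064.

2.06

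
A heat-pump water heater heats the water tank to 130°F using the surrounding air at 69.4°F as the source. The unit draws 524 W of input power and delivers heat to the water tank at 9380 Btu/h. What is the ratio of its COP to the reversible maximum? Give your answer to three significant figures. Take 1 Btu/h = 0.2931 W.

0.539

Converting, Q̇_H = 9380 Btu/h = 2749 W, so COP_actual = Q̇_H/Ẇ = 2749/524.0 = 5.247.
In absolute terms T_C = 293.93 K and T_H = 327.59 K, so ΔT = 33.67 K.
COP_Carnot = T_H/ΔT = 327.59/33.67 = 9.731.
η_II = COP_actual/COP_Carnot = 5.247/9.731 = 0.5392.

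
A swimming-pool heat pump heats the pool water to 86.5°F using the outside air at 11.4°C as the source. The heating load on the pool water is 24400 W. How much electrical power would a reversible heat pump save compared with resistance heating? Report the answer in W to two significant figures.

23000 W

In absolute terms T_C = 284.55 K and T_H = 303.43 K, so ΔT = 18.88 K.
COP_Carnot = T_H/ΔT = 303.43/18.88 = 16.07.
Resistance heating needs Ẇ_res = Q̇_H = 24400 W; the reversible heat pump needs only Ẇ_hp = Q̇_H/COP = 1518 W.
Saving = 24400 − 1518 = 22880 W.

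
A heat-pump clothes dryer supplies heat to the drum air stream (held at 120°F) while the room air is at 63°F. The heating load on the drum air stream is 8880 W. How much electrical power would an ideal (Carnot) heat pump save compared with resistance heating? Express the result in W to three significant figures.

8010 W

In absolute terms T_C = 290.37 K and T_H = 322.04 K, so ΔT = 31.67 K.
COP_Carnot = T_H/ΔT = 322.04/31.67 = 10.17.
Resistance heating needs Ẇ_res = Q̇_H = 8880 W; the reversible heat pump needs only Ẇ_hp = Q̇_H/COP = 873.2 W.
Saving = 8880 − 873.2 = 8007 W.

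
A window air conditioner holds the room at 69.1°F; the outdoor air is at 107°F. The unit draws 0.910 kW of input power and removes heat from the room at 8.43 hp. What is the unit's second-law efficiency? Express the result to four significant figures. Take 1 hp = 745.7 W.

Converting, Q̇_C = 8.430 hp = 6.286 kW, so COP_actual = Q̇_C/Ẇ = 6.286/0.9100 = 6.908.
In absolute terms T_C = 293.76 K and T_H = 314.82 K, so ΔT = 21.06 K.
COP_Carnot = T_C/ΔT = 293.76/21.06 = 13.95.
η_II = COP_actual/COP_Carnot = 6.908/13.95 = 0.4951.

0.4951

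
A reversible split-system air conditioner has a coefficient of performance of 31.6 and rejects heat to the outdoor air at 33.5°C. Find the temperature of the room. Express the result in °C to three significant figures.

24.1 °C

For a Carnot refrigerator COP_R = T_C/(T_H − T_C), so T_C = COP·T_H/(1 + COP).
With T_H = 306.65 K, T_C = 31.6 × 306.65/32.60 = 297.24 K.
Converting, 297.24 K = 24.09°C.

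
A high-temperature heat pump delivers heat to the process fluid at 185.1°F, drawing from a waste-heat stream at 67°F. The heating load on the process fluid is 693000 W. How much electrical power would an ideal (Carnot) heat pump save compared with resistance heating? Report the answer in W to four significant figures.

In absolute terms T_C = 292.59 K and T_H = 358.21 K, so ΔT = 65.61 K.
COP_Carnot = T_H/ΔT = 358.21/65.61 = 5.460.
Resistance heating needs Ẇ_res = Q̇_H = 693000 W; the reversible heat pump needs only Ẇ_hp = Q̇_H/COP = 126900 W.
Saving = 693000 − 126900 = 566100 W.

566100 W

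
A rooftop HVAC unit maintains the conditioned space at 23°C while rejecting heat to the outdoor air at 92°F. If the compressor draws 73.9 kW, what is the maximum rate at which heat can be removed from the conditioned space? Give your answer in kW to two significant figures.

In absolute terms T_C = 296.15 K and T_H = 306.48 K, so ΔT = 10.33 K.
COP_Carnot = T_C/ΔT = 296.15/10.33 = 28.66.
Q̇_max = COP_Carnot × Ẇ = 28.66 × 73.90 kW = 2118 kW.

2100 kW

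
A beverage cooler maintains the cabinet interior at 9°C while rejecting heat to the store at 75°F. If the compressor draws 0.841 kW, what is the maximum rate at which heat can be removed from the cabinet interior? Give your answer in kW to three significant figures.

15.9 kW

In absolute terms T_C = 282.15 K and T_H = 297.04 K, so ΔT = 14.89 K.
COP_Carnot = T_C/ΔT = 282.15/14.89 = 18.95.
Q̇_max = COP_Carnot × Ẇ = 18.95 × 0.8410 kW = 15.94 kW.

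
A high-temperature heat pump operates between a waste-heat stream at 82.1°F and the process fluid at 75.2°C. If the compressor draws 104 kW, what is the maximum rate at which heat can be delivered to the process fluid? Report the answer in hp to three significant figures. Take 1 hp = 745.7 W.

In absolute terms T_C = 300.98 K and T_H = 348.35 K, so ΔT = 47.37 K.
COP_Carnot = T_H/ΔT = 348.35/47.37 = 7.354.
Q̇_max = COP_Carnot × Ẇ = 7.354 × 104.0 kW = 764.9 kW = 1026 hp.

1030 hp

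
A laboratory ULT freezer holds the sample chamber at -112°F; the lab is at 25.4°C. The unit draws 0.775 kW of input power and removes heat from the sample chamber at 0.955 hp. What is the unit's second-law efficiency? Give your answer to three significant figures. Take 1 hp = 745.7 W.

0.501

Converting, Q̇_C = 0.9550 hp = 0.7121 kW, so COP_actual = Q̇_C/Ẇ = 0.7121/0.7750 = 0.9189.
In absolute terms T_C = 193.15 K and T_H = 298.55 K, so ΔT = 105.4 K.
COP_Carnot = T_C/ΔT = 193.15/105.4 = 1.833.
η_II = COP_actual/COP_Carnot = 0.9189/1.833 = 0.5014.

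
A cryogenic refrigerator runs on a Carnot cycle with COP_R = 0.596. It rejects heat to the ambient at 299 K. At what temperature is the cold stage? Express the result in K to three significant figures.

For a Carnot refrigerator COP_R = T_C/(T_H − T_C), so T_C = COP·T_H/(1 + COP).
With T_H = 299.00 K, T_C = 0.596 × 299.00/1.596 = 111.66 K.

112 K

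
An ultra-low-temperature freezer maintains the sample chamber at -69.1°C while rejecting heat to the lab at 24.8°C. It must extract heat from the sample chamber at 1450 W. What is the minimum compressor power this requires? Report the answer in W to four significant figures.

In absolute terms T_C = 204.05 K and T_H = 297.95 K, so ΔT = 93.90 K.
COP_Carnot = T_C/ΔT = 204.05/93.90 = 2.173.
Ẇ_min = Q̇/COP_Carnot = 1450/2.173 = 667.3 W.

667.3 W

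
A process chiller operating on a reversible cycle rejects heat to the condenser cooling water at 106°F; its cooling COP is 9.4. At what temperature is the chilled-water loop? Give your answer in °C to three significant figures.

For a Carnot refrigerator COP_R = T_C/(T_H − T_C), so T_C = COP·T_H/(1 + COP).
With T_H = 314.26 K, T_C = 9.4 × 314.26/10.40 = 284.04 K.
Converting, 284.04 K = 10.89°C.

10.9 °C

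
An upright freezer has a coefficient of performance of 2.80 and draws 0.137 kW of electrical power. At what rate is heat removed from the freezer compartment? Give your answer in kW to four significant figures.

Q̇_C = COP × Ẇ = 2.80 × 0.1370 = 0.3836 kW.

0.3836 kW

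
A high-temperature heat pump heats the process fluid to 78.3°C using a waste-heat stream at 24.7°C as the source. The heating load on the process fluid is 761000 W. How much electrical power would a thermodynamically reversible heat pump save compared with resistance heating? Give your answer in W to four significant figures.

In absolute terms T_C = 297.85 K and T_H = 351.45 K, so ΔT = 53.60 K.
COP_Carnot = T_H/ΔT = 351.45/53.60 = 6.557.
Resistance heating needs Ẇ_res = Q̇_H = 761000 W; the reversible heat pump needs only Ẇ_hp = Q̇_H/COP = 116100 W.
Saving = 761000 − 116100 = 644900 W.

644900 W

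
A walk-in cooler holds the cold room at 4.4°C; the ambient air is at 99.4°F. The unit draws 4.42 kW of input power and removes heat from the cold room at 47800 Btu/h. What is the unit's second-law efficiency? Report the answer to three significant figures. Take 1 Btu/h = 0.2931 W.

0.377

Converting, Q̇_C = 47800 Btu/h = 14.01 kW, so COP_actual = Q̇_C/Ẇ = 14.01/4.420 = 3.170.
In absolute terms T_C = 277.55 K and T_H = 310.59 K, so ΔT = 33.04 K.
COP_Carnot = T_C/ΔT = 277.55/33.04 = 8.399.
η_II = COP_actual/COP_Carnot = 3.170/8.399 = 0.3774.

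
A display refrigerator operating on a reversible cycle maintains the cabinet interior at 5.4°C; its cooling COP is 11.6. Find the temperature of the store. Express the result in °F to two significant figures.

85 °F

COP_R = T_C/(T_H − T_C) gives T_H − T_C = T_C/COP.
With T_C = 278.55 K, T_H = 278.55 × (1 + 1/11.6) = 302.56 K.
Converting, 302.56 K = 84.94°F.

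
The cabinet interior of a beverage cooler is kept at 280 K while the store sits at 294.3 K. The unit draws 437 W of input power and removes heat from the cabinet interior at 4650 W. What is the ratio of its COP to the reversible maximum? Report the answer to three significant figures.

0.543

COP_actual = Q̇_C/Ẇ = 4650/437.0 = 10.64.
The reservoir spacing is ΔT = 294.3 − 280 = 14.30 K.
COP_Carnot = T_C/ΔT = 280.00/14.30 = 19.58.
η_II = COP_actual/COP_Carnot = 10.64/19.58 = 0.5434.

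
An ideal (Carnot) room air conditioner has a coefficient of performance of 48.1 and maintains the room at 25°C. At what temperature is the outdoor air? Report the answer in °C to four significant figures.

COP_R = T_C/(T_H − T_C) gives T_H − T_C = T_C/COP.
With T_C = 298.15 K, T_H = 298.15 × (1 + 1/48.1) = 304.35 K.
Converting, 304.35 K = 31.20°C.

31.20 °C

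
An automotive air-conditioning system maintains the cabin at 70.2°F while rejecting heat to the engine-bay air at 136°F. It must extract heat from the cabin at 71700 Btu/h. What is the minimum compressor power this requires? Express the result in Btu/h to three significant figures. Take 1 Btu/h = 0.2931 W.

8900 Btu/h

In absolute terms T_C = 294.37 K and T_H = 330.93 K, so ΔT = 36.56 K.
COP_Carnot = T_C/ΔT = 294.37/36.56 = 8.053.
Ẇ_min = Q̇/COP_Carnot = 71700/8.053 = 8904 Btu/h.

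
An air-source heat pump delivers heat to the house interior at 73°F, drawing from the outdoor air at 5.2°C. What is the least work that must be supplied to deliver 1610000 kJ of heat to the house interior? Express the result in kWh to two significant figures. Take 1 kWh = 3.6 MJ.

27 kWh

In absolute terms T_C = 278.35 K and T_H = 295.93 K, so ΔT = 17.58 K.
The reversible limit is COP_HP = T_H/ΔT = 16.84, so W_min = Q_H/COP = Q_H·ΔT/T_H.
W_min = 1610000 × 17.58/295.93 = 95630 kJ = 26.56 kWh.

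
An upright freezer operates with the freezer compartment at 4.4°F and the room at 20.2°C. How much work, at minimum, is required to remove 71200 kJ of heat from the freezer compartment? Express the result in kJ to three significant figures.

9810 kJ

In absolute terms T_C = 257.82 K and T_H = 293.35 K, so ΔT = 35.53 K.
The reversible limit is COP_R = T_C/ΔT = 7.256, so W_min = Q_C/COP = Q_C·ΔT/T_C.
W_min = 71200 × 35.53/257.82 = 9813 kJ.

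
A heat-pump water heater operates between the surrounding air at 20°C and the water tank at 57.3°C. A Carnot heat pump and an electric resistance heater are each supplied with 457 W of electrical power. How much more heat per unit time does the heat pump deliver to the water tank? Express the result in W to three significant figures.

3590 W

In absolute terms T_C = 293.15 K and T_H = 330.45 K, so ΔT = 37.30 K.
COP_Carnot = T_H/ΔT = 330.45/37.30 = 8.859.
The heat pump delivers Q̇_H = COP × Ẇ = 4049 W; the resistance heater delivers Ẇ = 457.0 W.
Extra = (COP − 1)·Ẇ = 3592 W.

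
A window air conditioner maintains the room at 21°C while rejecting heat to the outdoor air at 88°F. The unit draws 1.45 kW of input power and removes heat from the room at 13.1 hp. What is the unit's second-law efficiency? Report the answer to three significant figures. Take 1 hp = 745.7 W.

Converting, Q̇_C = 13.10 hp = 9.769 kW, so COP_actual = Q̇_C/Ẇ = 9.769/1.450 = 6.737.
In absolute terms T_C = 294.15 K and T_H = 304.26 K, so ΔT = 10.11 K.
COP_Carnot = T_C/ΔT = 294.15/10.11 = 29.09.
η_II = COP_actual/COP_Carnot = 6.737/29.09 = 0.2316.

0.232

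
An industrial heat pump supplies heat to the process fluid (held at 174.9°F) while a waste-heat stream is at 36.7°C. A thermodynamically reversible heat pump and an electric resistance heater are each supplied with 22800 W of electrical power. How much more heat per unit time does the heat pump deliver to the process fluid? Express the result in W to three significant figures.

In absolute terms T_C = 309.85 K and T_H = 352.54 K, so ΔT = 42.69 K.
COP_Carnot = T_H/ΔT = 352.54/42.69 = 8.258.
The heat pump delivers Q̇_H = COP × Ẇ = 188300 W; the resistance heater delivers Ẇ = 22800 W.
Extra = (COP − 1)·Ẇ = 165500 W.

165000 W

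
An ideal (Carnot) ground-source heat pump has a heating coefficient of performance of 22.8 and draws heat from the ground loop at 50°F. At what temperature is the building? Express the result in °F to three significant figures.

73.4 °F

COP_HP = T_H/(T_H − T_C) rearranges to T_H = COP·T_C/(COP − 1).
With T_C = 283.15 K, T_H = 22.8 × 283.15/21.80 = 296.14 K.
Converting, 296.14 K = 73.38°F.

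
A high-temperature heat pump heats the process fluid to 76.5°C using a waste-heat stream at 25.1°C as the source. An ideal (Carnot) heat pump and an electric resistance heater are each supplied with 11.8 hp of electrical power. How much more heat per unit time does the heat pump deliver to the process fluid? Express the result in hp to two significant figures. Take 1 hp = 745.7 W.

In absolute terms T_C = 298.25 K and T_H = 349.65 K, so ΔT = 51.40 K.
COP_Carnot = T_H/ΔT = 349.65/51.40 = 6.803.
The heat pump delivers Q̇_H = COP × Ẇ = 80.27 hp; the resistance heater delivers Ẇ = 11.80 hp.
Extra = (COP − 1)·Ẇ = 68.47 hp.

68 hp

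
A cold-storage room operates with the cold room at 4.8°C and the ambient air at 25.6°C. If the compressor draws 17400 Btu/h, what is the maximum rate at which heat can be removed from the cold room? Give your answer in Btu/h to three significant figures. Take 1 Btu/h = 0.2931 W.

In absolute terms T_C = 277.95 K and T_H = 298.75 K, so ΔT = 20.80 K.
COP_Carnot = T_C/ΔT = 277.95/20.80 = 13.36.
Q̇_max = COP_Carnot × Ẇ = 13.36 × 17400 Btu/h = 232500 Btu/h.

233000 Btu/h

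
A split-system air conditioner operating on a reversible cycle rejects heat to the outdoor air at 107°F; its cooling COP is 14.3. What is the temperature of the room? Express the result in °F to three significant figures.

For a Carnot refrigerator COP_R = T_C/(T_H − T_C), so T_C = COP·T_H/(1 + COP).
With T_H = 314.82 K, T_C = 14.3 × 314.82/15.30 = 294.24 K.
Converting, 294.24 K = 69.96°F.

70.0 °F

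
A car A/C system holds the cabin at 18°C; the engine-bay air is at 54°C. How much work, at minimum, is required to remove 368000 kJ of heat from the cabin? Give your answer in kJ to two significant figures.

46000 kJ

In absolute terms T_C = 291.15 K and T_H = 327.15 K, so ΔT = 36.00 K.
The reversible limit is COP_R = T_C/ΔT = 8.088, so W_min = Q_C/COP = Q_C·ΔT/T_C.
W_min = 368000 × 36.00/291.15 = 45500 kJ.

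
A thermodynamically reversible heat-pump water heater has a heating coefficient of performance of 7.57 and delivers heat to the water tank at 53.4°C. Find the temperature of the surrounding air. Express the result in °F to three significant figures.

50.5 °F

COP_HP = T_H/(T_H − T_C) gives T_H − T_C = T_H/COP.
With T_H = 326.55 K, T_C = 326.55 × (1 − 1/7.57) = 283.41 K.
Converting, 283.41 K = 50.47°F.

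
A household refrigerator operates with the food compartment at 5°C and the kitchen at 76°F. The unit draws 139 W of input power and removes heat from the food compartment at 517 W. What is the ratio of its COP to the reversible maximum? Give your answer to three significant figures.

COP_actual = Q̇_C/Ẇ = 517.0/139.0 = 3.719.
In absolute terms T_C = 278.15 K and T_H = 297.59 K, so ΔT = 19.44 K.
COP_Carnot = T_C/ΔT = 278.15/19.44 = 14.30.
η_II = COP_actual/COP_Carnot = 3.719/14.30 = 0.2600.

0.260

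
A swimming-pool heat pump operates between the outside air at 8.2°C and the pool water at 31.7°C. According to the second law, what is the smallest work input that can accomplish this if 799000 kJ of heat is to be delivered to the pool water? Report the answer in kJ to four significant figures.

61590 kJ

In absolute terms T_C = 281.35 K and T_H = 304.85 K, so ΔT = 23.50 K.
The reversible limit is COP_HP = T_H/ΔT = 12.97, so W_min = Q_H/COP = Q_H·ΔT/T_H.
W_min = 799000 × 23.50/304.85 = 61590 kJ.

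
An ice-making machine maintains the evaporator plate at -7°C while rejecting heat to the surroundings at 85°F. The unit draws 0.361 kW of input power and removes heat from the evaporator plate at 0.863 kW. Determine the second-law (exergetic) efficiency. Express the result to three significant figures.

COP_actual = Q̇_C/Ẇ = 0.8630/0.3610 = 2.391.
In absolute terms T_C = 266.15 K and T_H = 302.59 K, so ΔT = 36.44 K.
COP_Carnot = T_C/ΔT = 266.15/36.44 = 7.303.
η_II = COP_actual/COP_Carnot = 2.391/7.303 = 0.3273.

0.327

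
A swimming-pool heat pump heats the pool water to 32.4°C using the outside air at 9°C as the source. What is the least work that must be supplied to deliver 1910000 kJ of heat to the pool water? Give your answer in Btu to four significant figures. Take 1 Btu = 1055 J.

138600 Btu

In absolute terms T_C = 282.15 K and T_H = 305.55 K, so ΔT = 23.40 K.
The reversible limit is COP_HP = T_H/ΔT = 13.06, so W_min = Q_H/COP = Q_H·ΔT/T_H.
W_min = 1910000 × 23.40/305.55 = 146300 kJ = 138600 Btu.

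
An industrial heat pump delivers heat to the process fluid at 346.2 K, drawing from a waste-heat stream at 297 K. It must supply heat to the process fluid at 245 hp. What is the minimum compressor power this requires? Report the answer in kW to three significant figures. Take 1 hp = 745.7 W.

The reservoir spacing is ΔT = 346.2 − 297 = 49.20 K.
COP_Carnot = T_H/ΔT = 346.20/49.20 = 7.037.
Ẇ_min = Q̇/COP_Carnot = 245.0/7.037 = 34.82 hp = 25.96 kW.

26.0 kW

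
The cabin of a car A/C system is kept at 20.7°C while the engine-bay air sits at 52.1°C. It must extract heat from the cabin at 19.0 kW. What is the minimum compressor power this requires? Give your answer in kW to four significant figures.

In absolute terms T_C = 293.85 K and T_H = 325.25 K, so ΔT = 31.40 K.
COP_Carnot = T_C/ΔT = 293.85/31.40 = 9.358.
Ẇ_min = Q̇/COP_Carnot = 19.00/9.358 = 2.030 kW.

2.030 kW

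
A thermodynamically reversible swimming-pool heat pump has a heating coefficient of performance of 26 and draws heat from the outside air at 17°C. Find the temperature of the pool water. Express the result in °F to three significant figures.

COP_HP = T_H/(T_H − T_C) rearranges to T_H = COP·T_C/(COP − 1).
With T_C = 290.15 K, T_H = 26 × 290.15/25.00 = 301.76 K.
Converting, 301.76 K = 83.49°F.

83.5 °F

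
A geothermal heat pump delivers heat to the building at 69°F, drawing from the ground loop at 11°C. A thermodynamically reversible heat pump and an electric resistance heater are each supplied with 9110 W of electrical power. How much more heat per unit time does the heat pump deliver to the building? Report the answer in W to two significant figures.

270000 W

In absolute terms T_C = 284.15 K and T_H = 293.71 K, so ΔT = 9.556 K.
COP_Carnot = T_H/ΔT = 293.71/9.556 = 30.74.
The heat pump delivers Q̇_H = COP × Ẇ = 280000 W; the resistance heater delivers Ẇ = 9110 W.
Extra = (COP − 1)·Ẇ = 270900 W.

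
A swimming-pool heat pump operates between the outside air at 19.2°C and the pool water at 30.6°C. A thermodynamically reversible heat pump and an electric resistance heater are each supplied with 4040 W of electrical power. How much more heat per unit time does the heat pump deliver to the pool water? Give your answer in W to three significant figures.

In absolute terms T_C = 292.35 K and T_H = 303.75 K, so ΔT = 11.40 K.
COP_Carnot = T_H/ΔT = 303.75/11.40 = 26.64.
The heat pump delivers Q̇_H = COP × Ẇ = 107600 W; the resistance heater delivers Ẇ = 4040 W.
Extra = (COP − 1)·Ẇ = 103600 W.

104000 W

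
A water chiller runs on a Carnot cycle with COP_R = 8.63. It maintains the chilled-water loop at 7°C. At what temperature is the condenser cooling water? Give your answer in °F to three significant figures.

COP_R = T_C/(T_H − T_C) gives T_H − T_C = T_C/COP.
With T_C = 280.15 K, T_H = 280.15 × (1 + 1/8.63) = 312.61 K.
Converting, 312.61 K = 103.03°F.

103 °F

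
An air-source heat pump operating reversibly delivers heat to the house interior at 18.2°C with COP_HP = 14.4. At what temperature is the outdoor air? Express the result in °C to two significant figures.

-2.0 °C

COP_HP = T_H/(T_H − T_C) gives T_H − T_C = T_H/COP.
With T_H = 291.35 K, T_C = 291.35 × (1 − 1/14.4) = 271.12 K.
Converting, 271.12 K = -2.03°C.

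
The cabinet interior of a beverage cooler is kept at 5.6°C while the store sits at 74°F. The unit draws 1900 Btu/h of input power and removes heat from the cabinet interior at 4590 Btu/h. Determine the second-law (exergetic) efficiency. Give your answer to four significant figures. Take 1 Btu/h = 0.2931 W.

0.1537

COP_actual = Q̇_C/Ẇ = 4590/1900 = 2.416.
In absolute terms T_C = 278.75 K and T_H = 296.48 K, so ΔT = 17.73 K.
COP_Carnot = T_C/ΔT = 278.75/17.73 = 15.72.
η_II = COP_actual/COP_Carnot = 2.416/15.72 = 0.1537.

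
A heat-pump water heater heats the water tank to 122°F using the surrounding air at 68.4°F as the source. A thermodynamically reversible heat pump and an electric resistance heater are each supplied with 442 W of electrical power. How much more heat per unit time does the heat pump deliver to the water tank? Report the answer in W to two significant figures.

In absolute terms T_C = 293.37 K and T_H = 323.15 K, so ΔT = 29.78 K.
COP_Carnot = T_H/ΔT = 323.15/29.78 = 10.85.
The heat pump delivers Q̇_H = COP × Ẇ = 4797 W; the resistance heater delivers Ẇ = 442.0 W.
Extra = (COP − 1)·Ẇ = 4355 W.

4400 W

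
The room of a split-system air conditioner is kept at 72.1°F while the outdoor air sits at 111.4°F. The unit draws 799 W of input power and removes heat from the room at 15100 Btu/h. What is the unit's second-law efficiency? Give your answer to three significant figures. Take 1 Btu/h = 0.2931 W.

Converting, Q̇_C = 15100 Btu/h = 4426 W, so COP_actual = Q̇_C/Ẇ = 4426/799.0 = 5.539.
In absolute terms T_C = 295.43 K and T_H = 317.26 K, so ΔT = 21.83 K.
COP_Carnot = T_C/ΔT = 295.43/21.83 = 13.53.
η_II = COP_actual/COP_Carnot = 5.539/13.53 = 0.4094.

0.409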